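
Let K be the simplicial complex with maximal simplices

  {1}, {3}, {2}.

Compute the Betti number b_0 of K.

b_0 = 3.

Take the total order 1 < 2 < 3 on the vertex set. Then K (dimension 0) consists of the simplices:

  0-simplices (3): [1], [2], [3]

Hence C_0 ≅ Z^3.

Reading off H_k = ker ∂_k / im ∂_{k+1}:

  H_0: rank C_0 − rank ∂_1 = 3 − 0 = 3, and there is no ∂_1, so H_0 = Z^3.

Hence the Betti numbers are b_0 = 3.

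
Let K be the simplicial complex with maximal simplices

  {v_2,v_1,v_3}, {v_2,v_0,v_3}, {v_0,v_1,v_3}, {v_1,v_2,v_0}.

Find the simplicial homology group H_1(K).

H_1 = 0.

Take the total order v_0 < v_1 < v_2 < v_3 on the vertex set. Then K (dimension 2) consists of the simplices:

  0-simplices (4): [v_0], [v_1], [v_2], [v_3]
  1-simplices (6): [v_0,v_1], [v_0,v_2], [v_0,v_3], [v_1,v_2], [v_1,v_3], [v_2,v_3]
  2-simplices (4): [v_0,v_1,v_2], [v_0,v_1,v_3], [v_0,v_2,v_3], [v_1,v_2,v_3]

so the chain groups are C_0 ≅ Z^4, C_1 ≅ Z^6, C_2 ≅ Z^4.

∂_1: C_1 → C_0 sends each edge [p,q] (with p < q) to q − p.
The 4×6 boundary matrix has rank 3 and Smith normal form diag(1,1,1).

Boundary ∂_2: C_2 → C_1 acts by ∂[p,q,r] = [q,r] − [p,r] + [p,q]. For instance
  ∂[v_0,v_1,v_2] = [v_1,v_2] − [v_0,v_2] + [v_0,v_1],
  ∂[v_1,v_2,v_3] = [v_2,v_3] − [v_1,v_3] + [v_1,v_2].
The resulting 6×4 matrix has rank 3, and its Smith normal form has invariant factors (1,1,1).

Computing H_k = (kernel of ∂_k) / (image of ∂_{k+1}):

  H_1: rank ker ∂_1 − rank ∂_2 = (6 − 3) − 3 = 0, and the invariant factors of ∂_2 are all 1, so H_1 = 0.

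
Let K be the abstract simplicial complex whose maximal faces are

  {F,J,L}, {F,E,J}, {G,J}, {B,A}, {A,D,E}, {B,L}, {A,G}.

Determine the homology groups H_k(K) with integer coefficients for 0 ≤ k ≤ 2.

We work with the vertex ordering A < B < D < E < F < G < J < L. The simplices of K, each written with vertices in increasing order, are:

  0-simplices (8): A, B, D, E, F, G, J, L
  1-simplices (12): AB, AD, AE, AG, BL, DE, EF, EJ, FJ, FL, GJ, JL
  2-simplices (3): ADE, EFJ, FJL

so the chain groups are C_0 ≅ Z^8, C_1 ≅ Z^12, C_2 ≅ Z^3.

Boundary ∂_1: C_1 → C_0 is given by ∂[p,q] = [q] − [p]. For instance
  ∂DE = E − D.
The resulting 8×12 matrix has rank 7, and its Smith normal form has invariant factors (1,1,1,1,1,1,1).

∂_2: C_2 → C_1 sends each 2-simplex [p,q,r] to [q,r] − [p,r] + [p,q]. For instance
  ∂ADE = DE − AE + AD,
  ∂FJL = JL − FL + FJ.
The 12×3 boundary matrix has rank 3 and Smith normal form diag(1,1,1).

Reading off H_k = ker ∂_k / im ∂_{k+1}:

  H_0: rank C_0 − rank ∂_1 = 8 − 7 = 1, and the invariant factors of ∂_1 are all 1, so H_0 = Z.
  H_1: rank ker ∂_1 − rank ∂_2 = (12 − 7) − 3 = 2, and the invariant factors of ∂_2 are all 1, so H_1 = Z^2.
  H_2: rank ker ∂_2 − rank ∂_3 = (3 − 3) − 0 = 0, and there is no ∂_3, so H_2 = 0.

H_0 = Z,  H_1 = Z^2,  H_2 = 0.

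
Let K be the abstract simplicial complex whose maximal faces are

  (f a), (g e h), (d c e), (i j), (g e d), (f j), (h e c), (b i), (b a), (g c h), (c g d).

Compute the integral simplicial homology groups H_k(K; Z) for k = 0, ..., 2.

H_0 ≅ Z^2,  H_1 ≅ Z,  H_2 ≅ Z.

K has 10 vertices, 14 edges, 6 triangles.
rank ∂_0 = 0, rank ∂_1 = 8 ⇒ b_0 = 10 − 0 − 8 = 2; all invariant factors of ∂_1 are 1 so no torsion. So H_0 ≅ Z^2.
rank ∂_1 = 8, rank ∂_2 = 5 ⇒ b_1 = 14 − 8 − 5 = 1; all invariant factors of ∂_2 are 1 so no torsion. So H_1 ≅ Z.
rank ∂_2 = 5, rank ∂_3 = 0 ⇒ b_2 = 6 − 5 − 0 = 1. So H_2 ≅ Z.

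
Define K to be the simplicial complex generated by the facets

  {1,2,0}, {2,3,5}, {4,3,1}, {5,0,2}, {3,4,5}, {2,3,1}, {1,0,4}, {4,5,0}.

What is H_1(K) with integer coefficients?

H_1 ≅ 0.

Take the total order 0 < 1 < 2 < 3 < 4 < 5 on the vertex set. Then K (dimension 2) consists of the simplices:

  0-simplices (6): [0], [1], [2], [3], [4], [5]
  1-simplices (12): [0,1], [0,2], [0,4], [0,5], [1,2], [1,3], [1,4], [2,3], [2,5], [3,4], [3,5], [4,5]
  2-simplices (8): [0,1,2], [0,1,4], [0,2,5], [0,4,5], [1,2,3], [1,3,4], [2,3,5], [3,4,5]

giving chain groups C_0 ≅ Z^6, C_1 ≅ Z^12, C_2 ≅ Z^8.

∂_1: C_1 → C_0 maps an edge to its endpoints' difference, ∂[p,q] = q − p.
The resulting 6×12 matrix has rank 5, and its Smith normal form has invariant factors (1,1,1,1,1).

The boundary map ∂_2: C_2 → C_1 maps a triangle to the signed sum of its edges. For instance
  ∂[3,4,5] = [4,5] − [3,5] + [3,4],
  ∂[0,1,2] = [1,2] − [0,2] + [0,1].
As a 12×8 matrix over Z this has rank 7, with invariant factors (1,1,1,1,1,1,1).

From H_k ≅ ker(∂_k) / im(∂_{k+1}) we obtain:

  H_1: rank ker ∂_1 − rank ∂_2 = (12 − 5) − 7 = 0, and the invariant factors of ∂_2 are all 1, so H_1 = 0.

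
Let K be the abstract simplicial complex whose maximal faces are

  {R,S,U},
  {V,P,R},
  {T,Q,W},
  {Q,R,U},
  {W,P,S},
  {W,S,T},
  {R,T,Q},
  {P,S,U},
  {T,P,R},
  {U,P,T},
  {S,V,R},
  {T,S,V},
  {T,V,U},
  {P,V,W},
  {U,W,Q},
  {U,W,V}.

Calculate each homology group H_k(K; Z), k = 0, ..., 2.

H_0 = Z,  H_1 = Z^2,  H_2 = Z.

We work with the vertex ordering P < Q < R < S < T < U < V < W. The simplices of K, each written with vertices in increasing order, are:

  0-simplices (8): P, Q, R, S, T, U, V, W
  1-simplices (24): PR, PS, PT, PU, PV, PW, QR, QT, QU, QW, RS, RT, RU, RV, ST, SU, SV, SW, TU, TV, TW, UV, UW, VW
  2-simplices (16): PRT, PRV, PSU, PSW, PTU, PVW, QRT, QRU, QTW, QUW, RSU, RSV, STV, STW, TUV, UVW

giving chain groups C_0 ≅ Z^8, C_1 ≅ Z^24, C_2 ≅ Z^16.

Boundary ∂_1: C_1 → C_0 maps an edge to its endpoints' difference, ∂[p,q] = q − p. For instance
  ∂SW = W − S.
As a 8×24 matrix over Z this has rank 7, with invariant factors (1,1,1,1,1,1,1).

The boundary map ∂_2: C_2 → C_1 acts by ∂[p,q,r] = [q,r] − [p,r] + [p,q]. For instance
  ∂RSV = SV − RV + RS,
  ∂PRT = RT − PT + PR.
As a 24×16 matrix over Z this has rank 15, with invariant factors (1,1,1,1,1,1,1,1,1,1,1,1,1,1,1).

From H_k ≅ ker(∂_k) / im(∂_{k+1}) we obtain:

  H_0: rank C_0 − rank ∂_1 = 8 − 7 = 1, and the invariant factors of ∂_1 are all 1, so H_0 = Z.
  H_1: rank ker ∂_1 − rank ∂_2 = (24 − 7) − 15 = 2, and the invariant factors of ∂_2 are all 1, so H_1 = Z^2.
  H_2: rank ker ∂_2 − rank ∂_3 = (16 − 15) − 0 = 1, and there is no ∂_3, so H_2 = Z.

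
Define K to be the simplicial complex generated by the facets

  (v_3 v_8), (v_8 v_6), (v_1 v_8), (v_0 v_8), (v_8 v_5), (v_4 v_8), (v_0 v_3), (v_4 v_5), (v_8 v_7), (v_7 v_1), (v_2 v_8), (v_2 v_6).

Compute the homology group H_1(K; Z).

H_1 ≅ Z^4.

We work with the vertex ordering v_0 < v_1 < v_2 < v_3 < v_4 < v_5 < v_6 < v_7 < v_8. The simplices of K, each written with vertices in increasing order, are:

  0-simplices (9): [v_0], [v_1], [v_2], [v_3], [v_4], [v_5], [v_6], [v_7], [v_8]
  1-simplices (12): [v_0,v_3], [v_0,v_8], [v_1,v_7], [v_1,v_8], [v_2,v_6], [v_2,v_8], [v_3,v_8], [v_4,v_5], [v_4,v_8], [v_5,v_8], [v_6,v_8], [v_7,v_8]

giving chain groups C_0 ≅ Z^9, C_1 ≅ Z^12.

∂_1: C_1 → C_0 is given by ∂[p,q] = [q] − [p].
The resulting 9×12 matrix has rank 8, and its Smith normal form has invariant factors (1,1,1,1,1,1,1,1).

Now H_k = ker ∂_k / im ∂_{k+1}, so:

  H_1: rank ker ∂_1 − rank ∂_2 = (12 − 8) − 0 = 4, and there is no ∂_2, so H_1 = Z^4.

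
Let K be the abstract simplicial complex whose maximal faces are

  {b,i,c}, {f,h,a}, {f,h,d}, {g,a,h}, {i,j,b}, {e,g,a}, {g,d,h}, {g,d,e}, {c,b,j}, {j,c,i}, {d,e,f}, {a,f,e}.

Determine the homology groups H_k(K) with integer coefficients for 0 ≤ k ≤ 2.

We work with the vertex ordering a < b < c < d < e < f < g < h < i < j. The simplices of K, each written with vertices in increasing order, are:

  0-simplices (10): a, b, c, d, e, f, g, h, i, j
  1-simplices (18): ae, af, ag, ah, bc, bi, bj, ci, cj, de, df, dg, dh, ef, eg, fh, gh, ij
  2-simplices (12): aef, aeg, afh, agh, bci, bcj, bij, cij, def, deg, dfh, dgh

Hence C_0 ≅ Z^10, C_1 ≅ Z^18, C_2 ≅ Z^12.

∂_1: C_1 → C_0 is given by ∂[p,q] = [q] − [p]. For instance
  ∂df = f − d.
The 10×18 boundary matrix has rank 8 and Smith normal form diag(1,1,1,1,1,1,1,1).

The boundary map ∂_2: C_2 → C_1 acts by ∂[p,q,r] = [q,r] − [p,r] + [p,q]. For instance
  ∂dfh = fh − dh + df,
  ∂bij = ij − bj + bi.
As a 18×12 matrix over Z this has rank 10, with invariant factors (1,1,1,1,1,1,1,1,1,1).

From H_k ≅ ker(∂_k) / im(∂_{k+1}) we obtain:

  H_0: rank C_0 − rank ∂_1 = 10 − 8 = 2, and the invariant factors of ∂_1 are all 1, so H_0 = Z^2.
  H_1: rank ker ∂_1 − rank ∂_2 = (18 − 8) − 10 = 0, and the invariant factors of ∂_2 are all 1, so H_1 = 0.
  H_2: rank ker ∂_2 − rank ∂_3 = (12 − 10) − 0 = 2, and there is no ∂_3, so H_2 = Z^2.

(K is a triangulation of the disjoint union of the 2-sphere S^2 and the 2-sphere S^2.)

H_0 = Z^2,  H_1 = 0,  H_2 = Z^2.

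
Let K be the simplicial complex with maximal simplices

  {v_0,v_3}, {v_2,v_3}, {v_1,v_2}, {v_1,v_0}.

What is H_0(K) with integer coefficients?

H_0 ≅ Z.

Fix the vertex order v_0 < v_1 < v_2 < v_3 and write every simplex with vertices in increasing order. Then dim K = 1 and the simplices of K are:

  0-simplices (4): [v_0], [v_1], [v_2], [v_3]
  1-simplices (4): [v_0,v_1], [v_0,v_3], [v_1,v_2], [v_2,v_3]

giving chain groups C_0 ≅ Z^4, C_1 ≅ Z^4.

The boundary map ∂_1: C_1 → C_0 is given by ∂[p,q] = [q] − [p]. For instance
  ∂[v_0,v_1] = [v_1] − [v_0].
The resulting 4×4 matrix has rank 3, and its Smith normal form has invariant factors (1,1,1).

Now H_k = ker ∂_k / im ∂_{k+1}, so:

  H_0: rank C_0 − rank ∂_1 = 4 − 3 = 1, and the invariant factors of ∂_1 are all 1, so H_0 ≅ Z.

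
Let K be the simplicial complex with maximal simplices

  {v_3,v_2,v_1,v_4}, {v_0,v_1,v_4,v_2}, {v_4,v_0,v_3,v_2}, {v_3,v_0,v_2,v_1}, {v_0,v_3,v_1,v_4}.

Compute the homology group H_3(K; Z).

H_3 = Z.

Fix the vertex order v_0 < v_1 < v_2 < v_3 < v_4 and write every simplex with vertices in increasing order. Then dim K = 3 and the simplices of K are:

  0-simplices (5): [v_0], [v_1], [v_2], [v_3], [v_4]
  1-simplices (10): [v_0,v_1], [v_0,v_2], [v_0,v_3], [v_0,v_4], [v_1,v_2], [v_1,v_3], [v_1,v_4], [v_2,v_3], [v_2,v_4], [v_3,v_4]
  2-simplices (10): [v_0,v_1,v_2], [v_0,v_1,v_3], [v_0,v_1,v_4], [v_0,v_2,v_3], [v_0,v_2,v_4], [v_0,v_3,v_4], [v_1,v_2,v_3], [v_1,v_2,v_4], [v_1,v_3,v_4], [v_2,v_3,v_4]
  3-simplices (5): [v_0,v_1,v_2,v_3], [v_0,v_1,v_2,v_4], [v_0,v_1,v_3,v_4], [v_0,v_2,v_3,v_4], [v_1,v_2,v_3,v_4]

so the chain groups are C_0 ≅ Z^5, C_1 ≅ Z^10, C_2 ≅ Z^10, C_3 ≅ Z^5.

Boundary ∂_1: C_1 → C_0 sends each edge [p,q] (with p < q) to q − p.
The 5×10 boundary matrix has rank 4 and Smith normal form diag(1,1,1,1).

∂_2: C_2 → C_1 maps a triangle to the signed sum of its edges. For instance
  ∂[v_0,v_1,v_4] = [v_1,v_4] − [v_0,v_4] + [v_0,v_1],
  ∂[v_2,v_3,v_4] = [v_3,v_4] − [v_2,v_4] + [v_2,v_3].
The resulting 10×10 matrix has rank 6, and its Smith normal form has invariant factors (1,1,1,1,1,1).

∂_3: C_3 → C_2 sends each 3-simplex σ to the alternating sum Σ_i (−1)^i (σ with its i-th vertex removed). For instance
  ∂[v_0,v_1,v_3,v_4] = [v_1,v_3,v_4] − [v_0,v_3,v_4] + [v_0,v_1,v_4] − [v_0,v_1,v_3],
  ∂[v_1,v_2,v_3,v_4] = [v_2,v_3,v_4] − [v_1,v_3,v_4] + [v_1,v_2,v_4] − [v_1,v_2,v_3].
The 10×5 boundary matrix has rank 4 and Smith normal form diag(1,1,1,1).

Now H_k = ker ∂_k / im ∂_{k+1}, so:

  H_3: rank ker ∂_3 − rank ∂_4 = (5 − 4) − 0 = 1, and there is no ∂_4, so H_3 = Z.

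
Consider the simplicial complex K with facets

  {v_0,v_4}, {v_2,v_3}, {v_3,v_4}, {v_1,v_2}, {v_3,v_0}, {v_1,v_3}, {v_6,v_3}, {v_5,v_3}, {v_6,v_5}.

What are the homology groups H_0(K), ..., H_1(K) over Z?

Take the total order v_0 < v_1 < v_2 < v_3 < v_4 < v_5 < v_6 on the vertex set. Then K (dimension 1) consists of the simplices:

  0-simplices (7): [v_0], [v_1], [v_2], [v_3], [v_4], [v_5], [v_6]
  1-simplices (9): [v_0,v_3], [v_0,v_4], [v_1,v_2], [v_1,v_3], [v_2,v_3], [v_3,v_4], [v_3,v_5], [v_3,v_6], [v_5,v_6]

giving chain groups C_0 ≅ Z^7, C_1 ≅ Z^9.

∂_1: C_1 → C_0 maps an edge to its endpoints' difference, ∂[p,q] = q − p.
This gives a 7×9 integer matrix of rank 6; reducing to Smith normal form yields diagonal entries (1,1,1,1,1,1).

Computing H_k = (kernel of ∂_k) / (image of ∂_{k+1}):

  H_0: rank C_0 − rank ∂_1 = 7 − 6 = 1, and the invariant factors of ∂_1 are all 1, so H_0 = Z.
  H_1: rank ker ∂_1 − rank ∂_2 = (9 − 6) − 0 = 3, and there is no ∂_2, so H_1 = Z^3.

As a check, the Euler characteristic is 7 − 9 = -2, which agrees with 1 − 3 = -2.

H_0 ≅ Z,  H_1 ≅ Z^3.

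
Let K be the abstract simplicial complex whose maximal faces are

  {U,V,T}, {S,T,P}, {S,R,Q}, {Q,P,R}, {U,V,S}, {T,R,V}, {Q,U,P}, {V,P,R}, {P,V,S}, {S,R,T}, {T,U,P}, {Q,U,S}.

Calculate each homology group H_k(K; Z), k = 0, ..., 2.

We work with the vertex ordering P < Q < R < S < T < U < V. The simplices of K, each written with vertices in increasing order, are:

  0-simplices (7): P, Q, R, S, T, U, V
  1-simplices (18): PQ, PR, PS, PT, PU, PV, QR, QS, QU, RS, RT, RV, ST, SU, SV, TU, TV, UV
  2-simplices (12): PQR, PQU, PRV, PST, PSV, PTU, QRS, QSU, RST, RTV, SUV, TUV

giving chain groups C_0 ≅ Z^7, C_1 ≅ Z^18, C_2 ≅ Z^12.

The boundary map ∂_1: C_1 → C_0 maps an edge to its endpoints' difference, ∂[p,q] = q − p. For instance
  ∂QS = S − Q.
The 7×18 boundary matrix has rank 6 and Smith normal form diag(1,1,1,1,1,1).

Boundary ∂_2: C_2 → C_1 maps a triangle to the signed sum of its edges. For instance
  ∂PSV = SV − PV + PS,
  ∂PQR = QR − PR + PQ.
The 18×12 boundary matrix has rank 12 and Smith normal form diag(1,1,1,1,1,1,1,1,1,1,1,2).

Now H_k = ker ∂_k / im ∂_{k+1}, so:

  H_0: rank C_0 − rank ∂_1 = 7 − 6 = 1, and the invariant factors of ∂_1 are all 1, so H_0 ≅ Z.
  H_1: rank ker ∂_1 − rank ∂_2 = (18 − 6) − 12 = 0, and ∂_2 has invariant factor 2 > 1, so H_1 ≅ Z/2Z.
  H_2: rank ker ∂_2 − rank ∂_3 = (12 − 12) − 0 = 0, and there is no ∂_3, so H_2 ≅ 0.

H_0 ≅ Z,  H_1 ≅ Z/2Z,  H_2 = 0.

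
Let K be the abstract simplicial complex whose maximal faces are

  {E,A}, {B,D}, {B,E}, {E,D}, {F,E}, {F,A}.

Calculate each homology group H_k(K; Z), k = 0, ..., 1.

H_0 = Z,  H_1 = Z^2.

We work with the vertex ordering A < B < D < E < F. The simplices of K, each written with vertices in increasing order, are:

  0-simplices (5): A, B, D, E, F
  1-simplices (6): AE, AF, BD, BE, DE, EF

so the chain groups are C_0 ≅ Z^5, C_1 ≅ Z^6.

Boundary ∂_1: C_1 → C_0 is given by ∂[p,q] = [q] − [p].
The resulting 5×6 matrix has rank 4, and its Smith normal form has invariant factors (1,1,1,1).

Computing H_k = (kernel of ∂_k) / (image of ∂_{k+1}):

  H_0: rank C_0 − rank ∂_1 = 5 − 4 = 1, and the invariant factors of ∂_1 are all 1, so H_0 ≅ Z.
  H_1: rank ker ∂_1 − rank ∂_2 = (6 − 4) − 0 = 2, and there is no ∂_2, so H_1 ≅ Z^2.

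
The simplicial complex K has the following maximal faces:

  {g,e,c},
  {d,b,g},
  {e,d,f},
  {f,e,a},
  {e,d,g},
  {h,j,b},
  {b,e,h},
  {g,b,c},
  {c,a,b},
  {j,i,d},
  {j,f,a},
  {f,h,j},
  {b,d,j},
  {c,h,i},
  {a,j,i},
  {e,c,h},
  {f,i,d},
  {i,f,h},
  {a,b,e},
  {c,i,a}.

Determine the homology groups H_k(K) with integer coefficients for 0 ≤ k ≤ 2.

K has 10 vertices, 30 edges, 20 triangles.
rank ∂_0 = 0, rank ∂_1 = 9 ⇒ b_0 = 10 − 0 − 9 = 1; all invariant factors of ∂_1 are 1 so no torsion. So H_0 ≅ Z.
rank ∂_1 = 9, rank ∂_2 = 20 ⇒ b_1 = 30 − 9 − 20 = 1; ∂_2 has invariant factor(s) [2] giving torsion. So H_1 ≅ Z × Z/2.
rank ∂_2 = 20, rank ∂_3 = 0 ⇒ b_2 = 20 − 20 − 0 = 0. So H_2 ≅ 0.

H_0 ≅ Z,  H_1 ≅ Z × Z/2,  H_2 = 0.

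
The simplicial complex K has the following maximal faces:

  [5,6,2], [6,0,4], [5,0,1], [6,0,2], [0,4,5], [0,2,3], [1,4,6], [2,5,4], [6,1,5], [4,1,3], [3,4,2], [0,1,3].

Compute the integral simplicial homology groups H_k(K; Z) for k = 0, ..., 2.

Fix the vertex order 0 < 1 < 2 < 3 < 4 < 5 < 6 and write every simplex with vertices in increasing order. Then dim K = 2 and the simplices of K are:

  0-simplices (7): [0], [1], [2], [3], [4], [5], [6]
  1-simplices (18): [0,1], [0,2], [0,3], [0,4], [0,5], [0,6], [1,3], [1,4], [1,5], [1,6], [2,3], [2,4], [2,5], [2,6], [3,4], [4,5], [4,6], [5,6]
  2-simplices (12): [0,1,3], [0,1,5], [0,2,3], [0,2,6], [0,4,5], [0,4,6], [1,3,4], [1,4,6], [1,5,6], [2,3,4], [2,4,5], [2,5,6]

so the chain groups are C_0 ≅ Z^7, C_1 ≅ Z^18, C_2 ≅ Z^12.

∂_1: C_1 → C_0 maps an edge to its endpoints' difference, ∂[p,q] = q − p. For instance
  ∂[2,4] = [4] − [2].
The 7×18 boundary matrix has rank 6 and Smith normal form diag(1,1,1,1,1,1).

∂_2: C_2 → C_1 sends each 2-simplex [p,q,r] to [q,r] − [p,r] + [p,q]. For instance
  ∂[2,3,4] = [3,4] − [2,4] + [2,3],
  ∂[1,3,4] = [3,4] − [1,4] + [1,3].
The 18×12 boundary matrix has rank 12 and Smith normal form diag(1,1,1,1,1,1,1,1,1,1,1,2).

Computing H_k = (kernel of ∂_k) / (image of ∂_{k+1}):

  H_0: rank C_0 − rank ∂_1 = 7 − 6 = 1, and the invariant factors of ∂_1 are all 1, so H_0 = Z.
  H_1: rank ker ∂_1 − rank ∂_2 = (18 − 6) − 12 = 0, and ∂_2 has invariant factor 2 > 1, so H_1 = Z/2.
  H_2: rank ker ∂_2 − rank ∂_3 = (12 − 12) − 0 = 0, and there is no ∂_3, so H_2 = 0.

(K is a triangulation of the real projective plane RP^2.)

H_0 = Z,  H_1 = Z/2,  H_2 = 0.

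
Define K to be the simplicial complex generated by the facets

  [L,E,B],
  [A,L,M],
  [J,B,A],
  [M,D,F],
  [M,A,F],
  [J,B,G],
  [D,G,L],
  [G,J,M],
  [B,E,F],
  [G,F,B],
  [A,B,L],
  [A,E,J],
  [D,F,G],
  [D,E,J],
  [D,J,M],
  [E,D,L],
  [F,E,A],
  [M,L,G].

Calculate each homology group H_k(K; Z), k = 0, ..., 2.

K has 9 vertices, 27 edges, 18 triangles.
rank ∂_0 = 0, rank ∂_1 = 8 ⇒ b_0 = 9 − 0 − 8 = 1; all invariant factors of ∂_1 are 1 so no torsion. So H_0 = Z.
rank ∂_1 = 8, rank ∂_2 = 18 ⇒ b_1 = 27 − 8 − 18 = 1; ∂_2 has invariant factor(s) [2] giving torsion. So H_1 = Z ⊕ Z/2.
rank ∂_2 = 18, rank ∂_3 = 0 ⇒ b_2 = 18 − 18 − 0 = 0. So H_2 = 0.

H_0 = Z,  H_1 = Z ⊕ Z/2,  H_2 = 0.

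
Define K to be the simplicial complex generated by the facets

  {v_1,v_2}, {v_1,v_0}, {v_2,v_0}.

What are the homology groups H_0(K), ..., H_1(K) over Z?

H_0 = Z,  H_1 = Z.

Take the total order v_0 < v_1 < v_2 on the vertex set. Then K (dimension 1) consists of the simplices:

  0-simplices (3): [v_0], [v_1], [v_2]
  1-simplices (3): [v_0,v_1], [v_0,v_2], [v_1,v_2]

Hence C_0 ≅ Z^3, C_1 ≅ Z^3.

∂_1: C_1 → C_0 maps an edge to its endpoints' difference, ∂[p,q] = q − p.
This gives a 3×3 integer matrix of rank 2; reducing to Smith normal form yields diagonal entries (1,1).

Computing H_k = (kernel of ∂_k) / (image of ∂_{k+1}):

  H_0: rank C_0 − rank ∂_1 = 3 − 2 = 1, and the invariant factors of ∂_1 are all 1, so H_0 = Z.
  H_1: rank ker ∂_1 − rank ∂_2 = (3 − 2) − 0 = 1, and there is no ∂_2, so H_1 = Z.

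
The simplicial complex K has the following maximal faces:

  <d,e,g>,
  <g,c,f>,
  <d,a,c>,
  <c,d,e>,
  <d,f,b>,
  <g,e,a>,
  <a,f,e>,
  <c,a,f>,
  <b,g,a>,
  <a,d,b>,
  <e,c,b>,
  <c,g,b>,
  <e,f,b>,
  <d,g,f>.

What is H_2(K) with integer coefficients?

H_2 ≅ Z.

Order the vertices as a < b < c < d < e < f < g. Listing each simplex with vertices in this order, K has dimension 2 with simplices:

  0-simplices (7): a, b, c, d, e, f, g
  1-simplices (21): ab, ac, ad, ae, af, ag, bc, bd, be, bf, bg, cd, ce, cf, cg, de, df, dg, ef, eg, fg
  2-simplices (14): abd, abg, acd, acf, aef, aeg, bce, bcg, bdf, bef, cde, cfg, deg, dfg

Hence C_0 ≅ Z^7, C_1 ≅ Z^21, C_2 ≅ Z^14.

∂_1: C_1 → C_0 sends each edge [p,q] (with p < q) to q − p. For instance
  ∂cd = d − c.
This gives a 7×21 integer matrix of rank 6; reducing to Smith normal form yields diagonal entries (1,1,1,1,1,1).

∂_2: C_2 → C_1 sends each 2-simplex [p,q,r] to [q,r] − [p,r] + [p,q]. For instance
  ∂bef = ef − bf + be,
  ∂aeg = eg − ag + ae.
The resulting 21×14 matrix has rank 13, and its Smith normal form has invariant factors (1,1,1,1,1,1,1,1,1,1,1,1,1).

From H_k ≅ ker(∂_k) / im(∂_{k+1}) we obtain:

  H_2: rank ker ∂_2 − rank ∂_3 = (14 − 13) − 0 = 1, and there is no ∂_3, so H_2 ≅ Z.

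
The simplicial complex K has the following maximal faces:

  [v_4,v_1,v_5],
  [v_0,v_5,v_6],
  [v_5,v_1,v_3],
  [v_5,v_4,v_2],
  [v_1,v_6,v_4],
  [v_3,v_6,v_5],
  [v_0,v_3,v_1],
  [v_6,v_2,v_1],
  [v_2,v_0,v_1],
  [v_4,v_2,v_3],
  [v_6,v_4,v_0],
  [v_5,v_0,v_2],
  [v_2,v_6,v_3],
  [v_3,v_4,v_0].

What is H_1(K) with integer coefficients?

H_1 = Z^2.

Take the total order v_0 < v_1 < v_2 < v_3 < v_4 < v_5 < v_6 on the vertex set. Then K (dimension 2) consists of the simplices:

  0-simplices (7): [v_0], [v_1], [v_2], [v_3], [v_4], [v_5], [v_6]
  1-simplices (21): (21 of them)
  2-simplices (14): (14 of them)

giving chain groups C_0 ≅ Z^7, C_1 ≅ Z^21, C_2 ≅ Z^14.

Boundary ∂_1: C_1 → C_0 sends each edge [p,q] (with p < q) to q − p. For instance
  ∂[v_3,v_4] = [v_4] − [v_3].
This gives a 7×21 integer matrix of rank 6; reducing to Smith normal form yields diagonal entries (1,1,1,1,1,1).

Boundary ∂_2: C_2 → C_1 acts by ∂[p,q,r] = [q,r] − [p,r] + [p,q]. For instance
  ∂[v_0,v_2,v_5] = [v_2,v_5] − [v_0,v_5] + [v_0,v_2],
  ∂[v_2,v_3,v_6] = [v_3,v_6] − [v_2,v_6] + [v_2,v_3].
This gives a 21×14 integer matrix of rank 13; reducing to Smith normal form yields diagonal entries (1,1,1,1,1,1,1,1,1,1,1,1,1).

From H_k ≅ ker(∂_k) / im(∂_{k+1}) we obtain:

  H_1: rank ker ∂_1 − rank ∂_2 = (21 − 6) − 13 = 2, and the invariant factors of ∂_2 are all 1, so H_1 = Z^2.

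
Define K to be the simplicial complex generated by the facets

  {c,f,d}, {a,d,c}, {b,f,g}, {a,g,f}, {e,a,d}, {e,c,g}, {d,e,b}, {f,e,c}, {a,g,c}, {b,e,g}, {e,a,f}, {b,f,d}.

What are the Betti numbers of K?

b_0 = 1, b_1 = 0, b_2 = 0.

Fix the vertex order a < b < c < d < e < f < g and write every simplex with vertices in increasing order. Then dim K = 2 and the simplices of K are:

  0-simplices (7): a, b, c, d, e, f, g
  1-simplices (18): ac, ad, ae, af, ag, bd, be, bf, bg, cd, ce, cf, cg, de, df, ef, eg, fg
  2-simplices (12): acd, acg, ade, aef, afg, bde, bdf, beg, bfg, cdf, cef, ceg

giving chain groups C_0 ≅ Z^7, C_1 ≅ Z^18, C_2 ≅ Z^12.

Boundary ∂_1: C_1 → C_0 sends each edge [p,q] (with p < q) to q − p. For instance
  ∂bg = g − b.
The 7×18 boundary matrix has rank 6 and Smith normal form diag(1,1,1,1,1,1).

Boundary ∂_2: C_2 → C_1 maps a triangle to the signed sum of its edges. For instance
  ∂aef = ef − af + ae,
  ∂bfg = fg − bg + bf.
As a 18×12 matrix over Z this has rank 12, with invariant factors (1,1,1,1,1,1,1,1,1,1,1,2).

From H_k ≅ ker(∂_k) / im(∂_{k+1}) we obtain:

  H_0: rank C_0 − rank ∂_1 = 7 − 6 = 1, and the invariant factors of ∂_1 are all 1, so H_0 ≅ Z.
  H_1: rank ker ∂_1 − rank ∂_2 = (18 − 6) − 12 = 0, and ∂_2 has invariant factor 2 > 1, so H_1 ≅ Z/2.
  H_2: rank ker ∂_2 − rank ∂_3 = (12 − 12) − 0 = 0, and there is no ∂_3, so H_2 ≅ 0.

(K is a triangulation of the real projective plane RP^2.)

Hence the Betti numbers are b_0 = 1, b_1 = 0, b_2 = 0.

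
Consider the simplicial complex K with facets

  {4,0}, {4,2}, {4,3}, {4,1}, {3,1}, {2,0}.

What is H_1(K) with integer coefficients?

H_1 ≅ Z^2.

Order the vertices as 0 < 1 < 2 < 3 < 4. Listing each simplex with vertices in this order, K has dimension 1 with simplices:

  0-simplices (5): [0], [1], [2], [3], [4]
  1-simplices (6): [0,2], [0,4], [1,3], [1,4], [2,4], [3,4]

so the chain groups are C_0 ≅ Z^5, C_1 ≅ Z^6.

∂_1: C_1 → C_0 maps an edge to its endpoints' difference, ∂[p,q] = q − p. For instance
  ∂[2,4] = [4] − [2].
This gives a 5×6 integer matrix of rank 4; reducing to Smith normal form yields diagonal entries (1,1,1,1).

Reading off H_k = ker ∂_k / im ∂_{k+1}:

  H_1: rank ker ∂_1 − rank ∂_2 = (6 − 4) − 0 = 2, and there is no ∂_2, so H_1 ≅ Z^2.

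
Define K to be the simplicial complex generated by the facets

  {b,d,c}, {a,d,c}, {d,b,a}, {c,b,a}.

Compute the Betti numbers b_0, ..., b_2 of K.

b_0 = 1, b_1 = 0, b_2 = 1.

Fix the vertex order a < b < c < d and write every simplex with vertices in increasing order. Then dim K = 2 and the simplices of K are:

  0-simplices (4): a, b, c, d
  1-simplices (6): ab, ac, ad, bc, bd, cd
  2-simplices (4): abc, abd, acd, bcd

Hence C_0 ≅ Z^4, C_1 ≅ Z^6, C_2 ≅ Z^4.

∂_1: C_1 → C_0 maps an edge to its endpoints' difference, ∂[p,q] = q − p. For instance
  ∂ad = d − a.
This gives a 4×6 integer matrix of rank 3; reducing to Smith normal form yields diagonal entries (1,1,1).

∂_2: C_2 → C_1 sends each 2-simplex [p,q,r] to [q,r] − [p,r] + [p,q]. For instance
  ∂acd = cd − ad + ac,
  ∂abd = bd − ad + ab.
The 6×4 boundary matrix has rank 3 and Smith normal form diag(1,1,1).

From H_k ≅ ker(∂_k) / im(∂_{k+1}) we obtain:

  H_0: rank C_0 − rank ∂_1 = 4 − 3 = 1, and the invariant factors of ∂_1 are all 1, so H_0 = Z.
  H_1: rank ker ∂_1 − rank ∂_2 = (6 − 3) − 3 = 0, and the invariant factors of ∂_2 are all 1, so H_1 = 0.
  H_2: rank ker ∂_2 − rank ∂_3 = (4 − 3) − 0 = 1, and there is no ∂_3, so H_2 = Z.

(K is a triangulation of the 2-sphere S^2.)

Hence the Betti numbers are b_0 = 1, b_1 = 0, b_2 = 1.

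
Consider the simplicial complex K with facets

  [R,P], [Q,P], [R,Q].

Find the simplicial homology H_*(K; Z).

We work with the vertex ordering P < Q < R. The simplices of K, each written with vertices in increasing order, are:

  0-simplices (3): P, Q, R
  1-simplices (3): PQ, PR, QR

so the chain groups are C_0 ≅ Z^3, C_1 ≅ Z^3.

∂_1: C_1 → C_0 maps an edge to its endpoints' difference, ∂[p,q] = q − p.
The resulting 3×3 matrix has rank 2, and its Smith normal form has invariant factors (1,1).

Now H_k = ker ∂_k / im ∂_{k+1}, so:

  H_0: rank C_0 − rank ∂_1 = 3 − 2 = 1, and the invariant factors of ∂_1 are all 1, so H_0 = Z.
  H_1: rank ker ∂_1 − rank ∂_2 = (3 − 2) − 0 = 1, and there is no ∂_2, so H_1 = Z.

H_0 = Z,  H_1 = Z.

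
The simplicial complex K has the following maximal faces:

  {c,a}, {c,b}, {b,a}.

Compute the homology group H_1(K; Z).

Take the total order a < b < c on the vertex set. Then K (dimension 1) consists of the simplices:

  0-simplices (3): a, b, c
  1-simplices (3): ab, ac, bc

so the chain groups are C_0 ≅ Z^3, C_1 ≅ Z^3.

Boundary ∂_1: C_1 → C_0 is given by ∂[p,q] = [q] − [p]. For instance
  ∂ac = c − a.
This gives a 3×3 integer matrix of rank 2; reducing to Smith normal form yields diagonal entries (1,1).

Reading off H_k = ker ∂_k / im ∂_{k+1}:

  H_1: rank ker ∂_1 − rank ∂_2 = (3 − 2) − 0 = 1, and there is no ∂_2, so H_1 = Z.

H_1 ≅ Z.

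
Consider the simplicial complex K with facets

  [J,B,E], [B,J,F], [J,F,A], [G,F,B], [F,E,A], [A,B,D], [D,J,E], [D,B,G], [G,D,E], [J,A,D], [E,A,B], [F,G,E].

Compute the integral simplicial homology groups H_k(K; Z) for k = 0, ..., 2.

H_0 = Z,  H_1 = Z/2,  H_2 = 0.

We work with the vertex ordering A < B < D < E < F < G < J. The simplices of K, each written with vertices in increasing order, are:

  0-simplices (7): A, B, D, E, F, G, J
  1-simplices (18): AB, AD, AE, AF, AJ, BD, BE, BF, BG, BJ, DE, DG, DJ, EF, EG, EJ, FG, FJ
  2-simplices (12): ABD, ABE, ADJ, AEF, AFJ, BDG, BEJ, BFG, BFJ, DEG, DEJ, EFG

Hence C_0 ≅ Z^7, C_1 ≅ Z^18, C_2 ≅ Z^12.

Boundary ∂_1: C_1 → C_0 is given by ∂[p,q] = [q] − [p].
The resulting 7×18 matrix has rank 6, and its Smith normal form has invariant factors (1,1,1,1,1,1).

The boundary map ∂_2: C_2 → C_1 maps a triangle to the signed sum of its edges. For instance
  ∂DEJ = EJ − DJ + DE,
  ∂EFG = FG − EG + EF.
The 18×12 boundary matrix has rank 12 and Smith normal form diag(1,1,1,1,1,1,1,1,1,1,1,2).

Computing H_k = (kernel of ∂_k) / (image of ∂_{k+1}):

  H_0: rank C_0 − rank ∂_1 = 7 − 6 = 1, and the invariant factors of ∂_1 are all 1, so H_0 ≅ Z.
  H_1: rank ker ∂_1 − rank ∂_2 = (18 − 6) − 12 = 0, and ∂_2 has invariant factor 2 > 1, so H_1 ≅ Z/2.
  H_2: rank ker ∂_2 − rank ∂_3 = (12 − 12) − 0 = 0, and there is no ∂_3, so H_2 ≅ 0.

(K is a triangulation of the real projective plane RP^2.)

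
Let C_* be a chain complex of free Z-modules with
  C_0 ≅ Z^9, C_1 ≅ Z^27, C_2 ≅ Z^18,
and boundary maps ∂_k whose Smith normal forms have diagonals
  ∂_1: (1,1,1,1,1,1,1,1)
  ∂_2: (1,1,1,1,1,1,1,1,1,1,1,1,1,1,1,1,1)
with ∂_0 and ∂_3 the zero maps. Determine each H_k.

H_0: b_0 = 9 − 0 − 8 = 1; torsion from ∂_1 factors > 1: none. So H_0 ≅ Z.
H_1: b_1 = 27 − 8 − 17 = 2; torsion from ∂_2 factors > 1: none. So H_1 ≅ Z^2.
H_2: b_2 = 18 − 17 − 0 = 1; torsion from ∂_3 factors > 1: none. So H_2 ≅ Z.

H_0 ≅ Z,  H_1 ≅ Z^2,  H_2 ≅ Z.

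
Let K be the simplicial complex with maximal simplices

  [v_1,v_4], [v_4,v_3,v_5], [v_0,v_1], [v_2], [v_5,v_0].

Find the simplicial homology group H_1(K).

H_1 ≅ Z.

We work with the vertex ordering v_0 < v_1 < v_2 < v_3 < v_4 < v_5. The simplices of K, each written with vertices in increasing order, are:

  0-simplices (6): [v_0], [v_1], [v_2], [v_3], [v_4], [v_5]
  1-simplices (6): [v_0,v_1], [v_0,v_5], [v_1,v_4], [v_3,v_4], [v_3,v_5], [v_4,v_5]
  2-simplices (1): [v_3,v_4,v_5]

Hence C_0 ≅ Z^6, C_1 ≅ Z^6, C_2 ≅ Z^1.

∂_1: C_1 → C_0 sends each edge [p,q] (with p < q) to q − p. For instance
  ∂[v_1,v_4] = [v_4] − [v_1].
As a 6×6 matrix over Z this has rank 4, with invariant factors (1,1,1,1).

The boundary map ∂_2: C_2 → C_1 acts by ∂[p,q,r] = [q,r] − [p,r] + [p,q]. For instance
  ∂[v_3,v_4,v_5] = [v_4,v_5] − [v_3,v_5] + [v_3,v_4].
The 6×1 boundary matrix has rank 1 and Smith normal form diag(1).

From H_k ≅ ker(∂_k) / im(∂_{k+1}) we obtain:

  H_1: rank ker ∂_1 − rank ∂_2 = (6 − 4) − 1 = 1, and the invariant factors of ∂_2 are all 1, so H_1 ≅ Z.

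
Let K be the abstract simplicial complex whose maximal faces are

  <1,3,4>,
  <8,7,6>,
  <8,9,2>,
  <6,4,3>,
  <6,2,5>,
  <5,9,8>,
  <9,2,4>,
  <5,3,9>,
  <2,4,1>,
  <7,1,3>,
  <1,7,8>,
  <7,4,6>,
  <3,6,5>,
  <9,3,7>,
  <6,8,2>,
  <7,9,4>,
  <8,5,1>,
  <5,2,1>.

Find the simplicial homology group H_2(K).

We work with the vertex ordering 1 < 2 < 3 < 4 < 5 < 6 < 7 < 8 < 9. The simplices of K, each written with vertices in increasing order, are:

  0-simplices (9): [1], [2], [3], [4], [5], [6], [7], [8], [9]
  1-simplices (27): (27 of them)
  2-simplices (18): [1,2,4], [1,2,5], [1,3,4], [1,3,7], [1,5,8], [1,7,8], [2,4,9], [2,5,6], [2,6,8], [2,8,9], [3,4,6], [3,5,6], [3,5,9], [3,7,9], [4,6,7], [4,7,9], [5,8,9], [6,7,8]

so the chain groups are C_0 ≅ Z^9, C_1 ≅ Z^27, C_2 ≅ Z^18.

The boundary map ∂_1: C_1 → C_0 maps an edge to its endpoints' difference, ∂[p,q] = q − p. For instance
  ∂[1,4] = [4] − [1].
The 9×27 boundary matrix has rank 8 and Smith normal form diag(1,1,1,1,1,1,1,1).

Boundary ∂_2: C_2 → C_1 maps a triangle to the signed sum of its edges. For instance
  ∂[4,7,9] = [7,9] − [4,9] + [4,7],
  ∂[4,6,7] = [6,7] − [4,7] + [4,6].
This gives a 27×18 integer matrix of rank 18; reducing to Smith normal form yields diagonal entries (1,1,1,1,1,1,1,1,1,1,1,1,1,1,1,1,1,2).

Reading off H_k = ker ∂_k / im ∂_{k+1}:

  H_2: rank ker ∂_2 − rank ∂_3 = (18 − 18) − 0 = 0, and there is no ∂_3, so H_2 = 0.

(K is a triangulation of the Klein bottle.)

H_2 ≅ 0.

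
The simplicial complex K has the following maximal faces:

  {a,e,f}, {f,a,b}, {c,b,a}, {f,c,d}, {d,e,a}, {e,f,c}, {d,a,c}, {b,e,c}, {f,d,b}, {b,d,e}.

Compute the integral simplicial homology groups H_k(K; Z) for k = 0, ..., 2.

H_0 ≅ Z,  H_1 ≅ Z/2,  H_2 = 0.

We work with the vertex ordering a < b < c < d < e < f. The simplices of K, each written with vertices in increasing order, are:

  0-simplices (6): a, b, c, d, e, f
  1-simplices (15): ab, ac, ad, ae, af, bc, bd, be, bf, cd, ce, cf, de, df, ef
  2-simplices (10): abc, abf, acd, ade, aef, bce, bde, bdf, cdf, cef

so the chain groups are C_0 ≅ Z^6, C_1 ≅ Z^15, C_2 ≅ Z^10.

Boundary ∂_1: C_1 → C_0 sends each edge [p,q] (with p < q) to q − p.
The 6×15 boundary matrix has rank 5 and Smith normal form diag(1,1,1,1,1).

∂_2: C_2 → C_1 maps a triangle to the signed sum of its edges. For instance
  ∂acd = cd − ad + ac,
  ∂bde = de − be + bd.
This gives a 15×10 integer matrix of rank 10; reducing to Smith normal form yields diagonal entries (1,1,1,1,1,1,1,1,1,2).

Reading off H_k = ker ∂_k / im ∂_{k+1}:

  H_0: rank C_0 − rank ∂_1 = 6 − 5 = 1, and the invariant factors of ∂_1 are all 1, so H_0 = Z.
  H_1: rank ker ∂_1 − rank ∂_2 = (15 − 5) − 10 = 0, and ∂_2 has invariant factor 2 > 1, so H_1 = Z/2.
  H_2: rank ker ∂_2 − rank ∂_3 = (10 − 10) − 0 = 0, and there is no ∂_3, so H_2 = 0.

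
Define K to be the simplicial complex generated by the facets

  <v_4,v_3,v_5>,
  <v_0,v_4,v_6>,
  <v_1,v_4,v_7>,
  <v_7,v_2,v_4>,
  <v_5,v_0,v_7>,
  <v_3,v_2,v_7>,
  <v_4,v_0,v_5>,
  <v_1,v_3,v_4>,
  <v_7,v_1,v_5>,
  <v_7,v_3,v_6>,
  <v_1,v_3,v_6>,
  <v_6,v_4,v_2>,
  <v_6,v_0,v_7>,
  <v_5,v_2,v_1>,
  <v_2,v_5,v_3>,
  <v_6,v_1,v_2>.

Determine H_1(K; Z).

Take the total order v_0 < v_1 < v_2 < v_3 < v_4 < v_5 < v_6 < v_7 on the vertex set. Then K (dimension 2) consists of the simplices:

  0-simplices (8): [v_0], [v_1], [v_2], [v_3], [v_4], [v_5], [v_6], [v_7]
  1-simplices (24): (24 of them)
  2-simplices (16): (16 of them)

Hence C_0 ≅ Z^8, C_1 ≅ Z^24, C_2 ≅ Z^16.

Boundary ∂_1: C_1 → C_0 maps an edge to its endpoints' difference, ∂[p,q] = q − p.
The resulting 8×24 matrix has rank 7, and its Smith normal form has invariant factors (1,1,1,1,1,1,1).

Boundary ∂_2: C_2 → C_1 acts by ∂[p,q,r] = [q,r] − [p,r] + [p,q]. For instance
  ∂[v_3,v_4,v_5] = [v_4,v_5] − [v_3,v_5] + [v_3,v_4],
  ∂[v_2,v_3,v_5] = [v_3,v_5] − [v_2,v_5] + [v_2,v_3].
The resulting 24×16 matrix has rank 15, and its Smith normal form has invariant factors (1,1,1,1,1,1,1,1,1,1,1,1,1,1,1).

From H_k ≅ ker(∂_k) / im(∂_{k+1}) we obtain:

  H_1: rank ker ∂_1 − rank ∂_2 = (24 − 7) − 15 = 2, and the invariant factors of ∂_2 are all 1, so H_1 = Z^2.

(K is a triangulation of the torus T^2.)

H_1 = Z^2.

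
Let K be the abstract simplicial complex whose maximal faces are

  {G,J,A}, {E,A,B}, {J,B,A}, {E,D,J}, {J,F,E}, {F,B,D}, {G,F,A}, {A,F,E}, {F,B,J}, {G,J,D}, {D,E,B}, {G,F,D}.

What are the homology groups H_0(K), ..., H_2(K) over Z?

H_0 ≅ Z,  H_1 ≅ Z/2Z,  H_2 = 0.

Fix the vertex order A < B < D < E < F < G < J and write every simplex with vertices in increasing order. Then dim K = 2 and the simplices of K are:

  0-simplices (7): A, B, D, E, F, G, J
  1-simplices (18): AB, AE, AF, AG, AJ, BD, BE, BF, BJ, DE, DF, DG, DJ, EF, EJ, FG, FJ, GJ
  2-simplices (12): ABE, ABJ, AEF, AFG, AGJ, BDE, BDF, BFJ, DEJ, DFG, DGJ, EFJ

giving chain groups C_0 ≅ Z^7, C_1 ≅ Z^18, C_2 ≅ Z^12.

Boundary ∂_1: C_1 → C_0 maps an edge to its endpoints' difference, ∂[p,q] = q − p.
The 7×18 boundary matrix has rank 6 and Smith normal form diag(1,1,1,1,1,1).

The boundary map ∂_2: C_2 → C_1 maps a triangle to the signed sum of its edges. For instance
  ∂BDE = DE − BE + BD,
  ∂AGJ = GJ − AJ + AG.
This gives a 18×12 integer matrix of rank 12; reducing to Smith normal form yields diagonal entries (1,1,1,1,1,1,1,1,1,1,1,2).

From H_k ≅ ker(∂_k) / im(∂_{k+1}) we obtain:

  H_0: rank C_0 − rank ∂_1 = 7 − 6 = 1, and the invariant factors of ∂_1 are all 1, so H_0 ≅ Z.
  H_1: rank ker ∂_1 − rank ∂_2 = (18 − 6) − 12 = 0, and ∂_2 has invariant factor 2 > 1, so H_1 ≅ Z/2Z.
  H_2: rank ker ∂_2 − rank ∂_3 = (12 − 12) − 0 = 0, and there is no ∂_3, so H_2 ≅ 0.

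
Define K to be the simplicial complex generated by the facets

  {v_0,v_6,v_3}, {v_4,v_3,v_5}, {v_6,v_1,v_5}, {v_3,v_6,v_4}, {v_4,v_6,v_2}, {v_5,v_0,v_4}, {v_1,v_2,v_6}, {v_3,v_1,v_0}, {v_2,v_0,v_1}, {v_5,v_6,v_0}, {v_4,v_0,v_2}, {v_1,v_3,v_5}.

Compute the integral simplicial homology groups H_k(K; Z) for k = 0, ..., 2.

H_0 = Z,  H_1 = Z/2,  H_2 = 0.

Fix the vertex order v_0 < v_1 < v_2 < v_3 < v_4 < v_5 < v_6 and write every simplex with vertices in increasing order. Then dim K = 2 and the simplices of K are:

  0-simplices (7): [v_0], [v_1], [v_2], [v_3], [v_4], [v_5], [v_6]
  1-simplices (18): (18 of them)
  2-simplices (12): (12 of them)

so the chain groups are C_0 ≅ Z^7, C_1 ≅ Z^18, C_2 ≅ Z^12.

Boundary ∂_1: C_1 → C_0 sends each edge [p,q] (with p < q) to q − p. For instance
  ∂[v_0,v_1] = [v_1] − [v_0].
The 7×18 boundary matrix has rank 6 and Smith normal form diag(1,1,1,1,1,1).

Boundary ∂_2: C_2 → C_1 acts by ∂[p,q,r] = [q,r] − [p,r] + [p,q]. For instance
  ∂[v_0,v_5,v_6] = [v_5,v_6] − [v_0,v_6] + [v_0,v_5],
  ∂[v_3,v_4,v_5] = [v_4,v_5] − [v_3,v_5] + [v_3,v_4].
This gives a 18×12 integer matrix of rank 12; reducing to Smith normal form yields diagonal entries (1,1,1,1,1,1,1,1,1,1,1,2).

Now H_k = ker ∂_k / im ∂_{k+1}, so:

  H_0: rank C_0 − rank ∂_1 = 7 − 6 = 1, and the invariant factors of ∂_1 are all 1, so H_0 = Z.
  H_1: rank ker ∂_1 − rank ∂_2 = (18 − 6) − 12 = 0, and ∂_2 has invariant factor 2 > 1, so H_1 = Z/2.
  H_2: rank ker ∂_2 − rank ∂_3 = (12 − 12) − 0 = 0, and there is no ∂_3, so H_2 = 0.

As a check, the Euler characteristic is 7 − 18 + 12 = 1, which agrees with 1 − 0 + 0 = 1.
(K is a triangulation of the real projective plane RP^2.)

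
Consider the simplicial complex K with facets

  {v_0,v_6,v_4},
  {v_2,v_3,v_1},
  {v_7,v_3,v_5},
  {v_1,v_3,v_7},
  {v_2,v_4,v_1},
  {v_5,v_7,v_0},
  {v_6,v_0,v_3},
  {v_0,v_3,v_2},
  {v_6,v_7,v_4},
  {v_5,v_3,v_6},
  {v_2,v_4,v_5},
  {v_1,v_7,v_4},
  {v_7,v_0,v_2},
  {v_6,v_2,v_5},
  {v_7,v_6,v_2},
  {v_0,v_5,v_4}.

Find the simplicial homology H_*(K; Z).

H_0 ≅ Z,  H_1 ≅ Z^2,  H_2 ≅ Z.

Take the total order v_0 < v_1 < v_2 < v_3 < v_4 < v_5 < v_6 < v_7 on the vertex set. Then K (dimension 2) consists of the simplices:

  0-simplices (8): [v_0], [v_1], [v_2], [v_3], [v_4], [v_5], [v_6], [v_7]
  1-simplices (24): (24 of them)
  2-simplices (16): (16 of them)

so the chain groups are C_0 ≅ Z^8, C_1 ≅ Z^24, C_2 ≅ Z^16.

Boundary ∂_1: C_1 → C_0 is given by ∂[p,q] = [q] − [p]. For instance
  ∂[v_4,v_6] = [v_6] − [v_4].
The 8×24 boundary matrix has rank 7 and Smith normal form diag(1,1,1,1,1,1,1).

Boundary ∂_2: C_2 → C_1 maps a triangle to the signed sum of its edges. For instance
  ∂[v_0,v_3,v_6] = [v_3,v_6] − [v_0,v_6] + [v_0,v_3],
  ∂[v_2,v_6,v_7] = [v_6,v_7] − [v_2,v_7] + [v_2,v_6].
As a 24×16 matrix over Z this has rank 15, with invariant factors (1,1,1,1,1,1,1,1,1,1,1,1,1,1,1).

Reading off H_k = ker ∂_k / im ∂_{k+1}:

  H_0: rank C_0 − rank ∂_1 = 8 − 7 = 1, and the invariant factors of ∂_1 are all 1, so H_0 = Z.
  H_1: rank ker ∂_1 − rank ∂_2 = (24 − 7) − 15 = 2, and the invariant factors of ∂_2 are all 1, so H_1 = Z^2.
  H_2: rank ker ∂_2 − rank ∂_3 = (16 − 15) − 0 = 1, and there is no ∂_3, so H_2 = Z.

(K is a triangulation of the torus T^2.)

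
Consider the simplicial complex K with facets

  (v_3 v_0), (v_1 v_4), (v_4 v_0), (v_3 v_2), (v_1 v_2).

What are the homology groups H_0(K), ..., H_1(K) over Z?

We work with the vertex ordering v_0 < v_1 < v_2 < v_3 < v_4. The simplices of K, each written with vertices in increasing order, are:

  0-simplices (5): [v_0], [v_1], [v_2], [v_3], [v_4]
  1-simplices (5): [v_0,v_3], [v_0,v_4], [v_1,v_2], [v_1,v_4], [v_2,v_3]

giving chain groups C_0 ≅ Z^5, C_1 ≅ Z^5.

The boundary map ∂_1: C_1 → C_0 sends each edge [p,q] (with p < q) to q − p. For instance
  ∂[v_1,v_4] = [v_4] − [v_1].
The resulting 5×5 matrix has rank 4, and its Smith normal form has invariant factors (1,1,1,1).

Now H_k = ker ∂_k / im ∂_{k+1}, so:

  H_0: rank C_0 − rank ∂_1 = 5 − 4 = 1, and the invariant factors of ∂_1 are all 1, so H_0 ≅ Z.
  H_1: rank ker ∂_1 − rank ∂_2 = (5 − 4) − 0 = 1, and there is no ∂_2, so H_1 ≅ Z.

H_0 = Z,  H_1 = Z.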